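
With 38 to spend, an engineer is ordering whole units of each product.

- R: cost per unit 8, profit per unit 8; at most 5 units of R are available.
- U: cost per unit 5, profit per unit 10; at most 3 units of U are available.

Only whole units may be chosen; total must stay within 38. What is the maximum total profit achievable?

Take 2×R and 3×U: cost 31 ≤ 38, profit 2·8 + 3·10 = 46.
U has the best ratio (10/5) and is taken to its limit of 3; remaining capacity is filled optimally with the others.

46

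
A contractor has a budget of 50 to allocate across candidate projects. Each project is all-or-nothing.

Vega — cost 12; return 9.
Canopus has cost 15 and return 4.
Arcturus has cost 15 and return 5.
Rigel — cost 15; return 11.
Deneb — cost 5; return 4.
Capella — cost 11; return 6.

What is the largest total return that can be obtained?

This is a 0-1 knapsack instance.
Take Vega, Rigel, Deneb, and Capella: cost 12 + 15 + 5 + 11 = 43 ≤ 50, return 9 + 11 + 4 + 6 = 30.
No other feasible combination does better.

30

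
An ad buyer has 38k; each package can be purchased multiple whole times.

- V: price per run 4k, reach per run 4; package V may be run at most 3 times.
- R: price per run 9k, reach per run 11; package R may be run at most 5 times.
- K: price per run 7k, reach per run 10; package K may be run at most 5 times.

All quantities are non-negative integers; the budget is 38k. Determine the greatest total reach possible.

K has the best ratio (10/7); taking only K gives at most 5×10 = 50 (stopped by the price limit).
Mixing does better — 1×R and 4×K: price 37 ≤ 38, reach 1·11 + 4·10 = 51.

51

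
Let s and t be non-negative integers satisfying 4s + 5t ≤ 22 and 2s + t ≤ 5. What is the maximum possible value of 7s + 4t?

(s,t)=(1,3): 4·1+5·3=19≤22, 2·1+1·3=5≤5, objective 19.
(s,t)=(0,4): 4·0+5·4=20≤22, 2·0+1·4=4≤5, objective 16.
(s,t)=(1,2): 4·1+5·2=14≤22, 2·1+1·2=4≤5, objective 15.
Maximum is 19 at (s,t)=(1,3).

19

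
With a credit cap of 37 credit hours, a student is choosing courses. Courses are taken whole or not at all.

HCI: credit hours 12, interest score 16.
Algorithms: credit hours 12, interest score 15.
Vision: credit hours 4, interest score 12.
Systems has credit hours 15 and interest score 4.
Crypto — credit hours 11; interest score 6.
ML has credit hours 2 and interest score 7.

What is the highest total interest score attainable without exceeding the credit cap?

50

HCI + Algorithms + Vision: credit hours 12 + 12 + 4 = 28 ≤ 37, interest score 16 + 15 + 12 = 43.
HCI + Algorithms + Crypto + ML: credit hours 12 + 12 + 11 + 2 = 37 ≤ 37, interest score 16 + 15 + 6 + 7 = 44.
HCI + Algorithms + Vision + ML: credit hours 12 + 12 + 4 + 2 = 30 ≤ 37, interest score 16 + 15 + 12 + 7 = 50.
Best is HCI, Algorithms, Vision, and ML with total interest score 50.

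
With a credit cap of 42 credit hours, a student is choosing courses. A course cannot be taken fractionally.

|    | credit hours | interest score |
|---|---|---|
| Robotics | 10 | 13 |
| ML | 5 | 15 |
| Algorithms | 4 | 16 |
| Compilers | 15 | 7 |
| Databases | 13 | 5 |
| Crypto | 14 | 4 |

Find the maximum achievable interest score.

Take Robotics, ML, Algorithms, and Compilers: credit hours 10 + 5 + 4 + 15 = 34 ≤ 42, interest score 13 + 15 + 16 + 7 = 51.
No other feasible combination does better.

51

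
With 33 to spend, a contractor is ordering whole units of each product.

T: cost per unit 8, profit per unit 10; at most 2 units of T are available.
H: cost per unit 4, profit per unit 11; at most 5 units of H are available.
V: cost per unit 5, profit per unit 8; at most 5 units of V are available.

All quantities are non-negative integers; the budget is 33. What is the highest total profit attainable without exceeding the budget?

This is a bounded integer knapsack.
H has the best ratio (11/4); taking only H gives at most 5×11 = 55 (stopped by the supply cap of 5).
Mixing does better — 1×T, 5×H, and 1×V: cost 33 ≤ 33, profit 1·10 + 5·11 + 1·8 = 73.

73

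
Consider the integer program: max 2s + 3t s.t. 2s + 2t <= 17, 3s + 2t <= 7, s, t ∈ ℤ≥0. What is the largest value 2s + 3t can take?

9

Relaxing integrality, the LP optimum is 10.50 at (s,t) = (0, 3.5), which is not an integer point.
(s,t)=(0,3): 2·0+2·3=6≤17, 3·0+2·3=6≤7, objective 9.
(s,t)=(1,2): 2·1+2·2=6≤17, 3·1+2·2=7≤7, objective 8.
(s,t)=(0,2): 2·0+2·2=4≤17, 3·0+2·2=4≤7, objective 6.
Maximum is 9 at (s,t)=(0,3).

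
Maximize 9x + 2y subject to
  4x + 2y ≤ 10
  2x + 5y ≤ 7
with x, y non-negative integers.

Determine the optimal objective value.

18

(x,y)=(2,0): 4·2+2·0=8≤10, 2·2+5·0=4≤7, objective 18.
(x,y)=(1,1): 4·1+2·1=6≤10, 2·1+5·1=7≤7, objective 11.
(x,y)=(1,0): 4·1+2·0=4≤10, 2·1+5·0=2≤7, objective 9.
No feasible integer point exceeds 18.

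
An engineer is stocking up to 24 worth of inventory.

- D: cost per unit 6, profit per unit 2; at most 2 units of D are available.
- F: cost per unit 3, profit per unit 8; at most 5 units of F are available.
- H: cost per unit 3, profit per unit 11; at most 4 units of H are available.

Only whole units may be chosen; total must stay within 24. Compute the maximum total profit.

76

5×F and 3×H: cost 24 ≤ 24, profit 5·8 + 3·11 = 73.
4×F and 4×H: cost 24 ≤ 24, profit 4·8 + 4·11 = 76.
Best is 76.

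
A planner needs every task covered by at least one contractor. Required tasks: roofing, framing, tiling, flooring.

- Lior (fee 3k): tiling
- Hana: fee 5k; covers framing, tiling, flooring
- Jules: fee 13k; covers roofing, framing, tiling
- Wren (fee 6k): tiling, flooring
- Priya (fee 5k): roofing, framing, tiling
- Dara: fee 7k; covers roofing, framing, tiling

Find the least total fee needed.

10

Choose Hana and Priya: together they cover roofing, framing, tiling, flooring — every task.
Total fee: 5 + 5 = 10.
No cover costs less than 10.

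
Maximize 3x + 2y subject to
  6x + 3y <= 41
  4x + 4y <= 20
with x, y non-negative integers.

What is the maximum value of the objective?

15

(x,y)=(5,0): 6·5+3·0=30≤41, 4·5+4·0=20≤20, objective 15.
(x,y)=(4,1): 6·4+3·1=27≤41, 4·4+4·1=20≤20, objective 14.
(x,y)=(4,0): 6·4+3·0=24≤41, 4·4+4·0=16≤20, objective 12.
No feasible integer point exceeds 15.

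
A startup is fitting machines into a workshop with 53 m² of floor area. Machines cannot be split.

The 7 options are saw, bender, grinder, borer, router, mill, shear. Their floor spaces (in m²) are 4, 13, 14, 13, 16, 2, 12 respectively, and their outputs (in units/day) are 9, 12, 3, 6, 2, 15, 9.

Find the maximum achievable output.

This is an integer program with binary decision variables.
saw + bender + borer + mill + shear: floor space 4 + 13 + 13 + 2 + 12 = 44 ≤ 53, output 9 + 12 + 6 + 15 + 9 = 51.
saw + bender + grinder + mill + shear: floor space 4 + 13 + 14 + 2 + 12 = 45 ≤ 53, output 9 + 12 + 3 + 15 + 9 = 48.
Best is saw, bender, borer, mill, and shear with total output 51.

51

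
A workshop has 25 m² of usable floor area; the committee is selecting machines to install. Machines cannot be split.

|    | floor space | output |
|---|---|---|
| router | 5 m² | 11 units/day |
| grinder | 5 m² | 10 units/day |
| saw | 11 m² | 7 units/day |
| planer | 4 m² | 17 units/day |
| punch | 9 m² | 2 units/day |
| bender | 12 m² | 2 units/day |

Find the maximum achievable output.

router + grinder + saw + planer: floor space 5 + 5 + 11 + 4 = 25 ≤ 25, output 11 + 10 + 7 + 17 = 45.
router + grinder + planer + punch: floor space 5 + 5 + 4 + 9 = 23 ≤ 25, output 11 + 10 + 17 + 2 = 40.
router + grinder + planer: floor space 5 + 5 + 4 = 14 ≤ 25, output 11 + 10 + 17 = 38.
Best is router, grinder, saw, and planer with total output 45.

45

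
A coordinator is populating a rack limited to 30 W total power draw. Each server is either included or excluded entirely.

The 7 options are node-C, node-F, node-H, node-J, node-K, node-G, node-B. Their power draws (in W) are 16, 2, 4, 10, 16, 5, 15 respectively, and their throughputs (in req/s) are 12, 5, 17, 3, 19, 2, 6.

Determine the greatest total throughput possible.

43

node-F + node-H + node-K: power draw 2 + 4 + 16 = 22 ≤ 30, throughput 5 + 17 + 19 = 41.
node-H + node-J + node-K: power draw 4 + 10 + 16 = 30 ≤ 30, throughput 17 + 3 + 19 = 39.
node-F + node-H + node-K + node-G: power draw 2 + 4 + 16 + 5 = 27 ≤ 30, throughput 5 + 17 + 19 + 2 = 43.
Best is node-F, node-H, node-K, and node-G with total throughput 43.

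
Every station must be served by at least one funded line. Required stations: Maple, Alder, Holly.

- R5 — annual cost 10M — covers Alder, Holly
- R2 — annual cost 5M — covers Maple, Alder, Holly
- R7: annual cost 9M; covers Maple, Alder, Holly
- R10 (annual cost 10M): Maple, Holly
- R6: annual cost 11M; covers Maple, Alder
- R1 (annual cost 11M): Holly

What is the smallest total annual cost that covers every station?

R2 alone covers Maple, Alder, Holly — every station.
Total annual cost: 5.
No cover costs less than 5.

5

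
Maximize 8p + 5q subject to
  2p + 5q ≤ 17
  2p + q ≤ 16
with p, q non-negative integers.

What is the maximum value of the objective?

Relaxing integrality, the LP optimum is 64.25 at (p,q) = (7.88, 0.25), which is not an integer point.
(p,q)=(8,0) is feasible, giving 64.
(p,q)=(7,0) is feasible, giving 56.
Maximum is 64 at (p,q)=(8,0).

64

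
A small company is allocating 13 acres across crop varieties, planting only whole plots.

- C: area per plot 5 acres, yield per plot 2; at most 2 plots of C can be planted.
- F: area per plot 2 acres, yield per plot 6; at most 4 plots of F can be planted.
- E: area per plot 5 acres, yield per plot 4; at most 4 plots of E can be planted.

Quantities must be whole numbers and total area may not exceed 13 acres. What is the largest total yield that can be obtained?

1×C and 4×F: area 13 ≤ 13, yield 1·2 + 4·6 = 26.
4×F and 1×E: area 13 ≤ 13, yield 4·6 + 1·4 = 28.
Best is 28.

28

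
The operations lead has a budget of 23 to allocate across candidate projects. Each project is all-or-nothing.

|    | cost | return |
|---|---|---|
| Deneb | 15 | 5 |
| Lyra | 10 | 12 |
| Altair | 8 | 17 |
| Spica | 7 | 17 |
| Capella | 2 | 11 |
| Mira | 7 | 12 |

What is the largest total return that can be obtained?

Take Altair, Spica, and Mira: cost 8 + 7 + 7 = 22 ≤ 23, return 17 + 17 + 12 = 46.
No other feasible combination does better.

46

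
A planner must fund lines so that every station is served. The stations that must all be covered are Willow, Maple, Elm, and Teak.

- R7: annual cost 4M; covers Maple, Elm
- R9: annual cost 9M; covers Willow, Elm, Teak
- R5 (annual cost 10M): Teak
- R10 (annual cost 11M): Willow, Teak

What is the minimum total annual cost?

Choose R7 and R9: together they cover Willow, Maple, Elm, Teak — every station.
Total annual cost: 4 + 9 = 13.

13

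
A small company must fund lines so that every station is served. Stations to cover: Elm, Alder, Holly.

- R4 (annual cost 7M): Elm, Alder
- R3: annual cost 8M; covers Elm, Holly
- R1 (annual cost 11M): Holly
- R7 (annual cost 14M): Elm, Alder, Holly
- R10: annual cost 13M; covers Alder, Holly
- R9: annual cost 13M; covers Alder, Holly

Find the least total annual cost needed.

The greedy cost-per-new-station heuristic would pick R4 and R3 for 15, but a cheaper cover exists.
R7 alone covers Elm, Alder, Holly — every station.
Total annual cost: 14.
No cover costs less than 14.

14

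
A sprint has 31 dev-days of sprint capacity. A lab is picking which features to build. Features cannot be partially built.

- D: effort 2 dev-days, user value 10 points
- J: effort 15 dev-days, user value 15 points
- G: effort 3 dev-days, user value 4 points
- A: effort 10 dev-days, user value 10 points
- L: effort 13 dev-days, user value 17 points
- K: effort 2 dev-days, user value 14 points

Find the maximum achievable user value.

Allowing fractional choices, the relaxed optimum would be about 56.0, but features are indivisible.
D + J + A + K: effort 2 + 15 + 10 + 2 = 29 ≤ 31, user value 10 + 15 + 10 + 14 = 49.
D + A + L + K: effort 2 + 10 + 13 + 2 = 27 ≤ 31, user value 10 + 10 + 17 + 14 = 51.
D + G + A + L + K: effort 2 + 3 + 10 + 13 + 2 = 30 ≤ 31, user value 10 + 4 + 10 + 17 + 14 = 55.
Best is D, G, A, L, and K with total user value 55.

55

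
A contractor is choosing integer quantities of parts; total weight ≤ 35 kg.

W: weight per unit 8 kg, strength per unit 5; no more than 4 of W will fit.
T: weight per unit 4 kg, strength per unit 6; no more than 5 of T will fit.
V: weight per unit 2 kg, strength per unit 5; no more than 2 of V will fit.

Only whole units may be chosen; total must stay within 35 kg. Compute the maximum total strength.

V has the best ratio (5/2); taking only V gives at most 2×5 = 10 (stopped by the supply cap of 2).
Mixing does better — 1×W, 5×T, and 2×V: weight 32 ≤ 35, strength 1·5 + 5·6 + 2·5 = 45.

45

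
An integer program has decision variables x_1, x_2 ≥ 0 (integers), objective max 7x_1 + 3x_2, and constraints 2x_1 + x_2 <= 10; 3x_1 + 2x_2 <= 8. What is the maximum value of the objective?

The continuous relaxation peaks at (2.67, 0) with value 18.67; rounding to a feasible lattice point costs some objective.
(x_1,x_2)=(2,1): 2·2+1·1=5≤10, 3·2+2·1=8≤8, objective 17.
(x_1,x_2)=(2,0): 2·2+1·0=4≤10, 3·2+2·0=6≤8, objective 14.
(x_1,x_2)=(1,2): 2·1+1·2=4≤10, 3·1+2·2=7≤8, objective 13.
(x_1,x_2)=(1,1): 2·1+1·1=3≤10, 3·1+2·1=5≤8, objective 10.
No feasible integer point exceeds 17.

17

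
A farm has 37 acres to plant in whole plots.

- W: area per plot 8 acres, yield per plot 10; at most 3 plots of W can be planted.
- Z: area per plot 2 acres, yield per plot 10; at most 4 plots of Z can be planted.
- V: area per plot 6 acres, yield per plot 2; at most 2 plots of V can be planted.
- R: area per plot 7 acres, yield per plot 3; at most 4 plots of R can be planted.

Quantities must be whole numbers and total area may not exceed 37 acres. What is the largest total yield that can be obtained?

Z has the best ratio (10/2); taking only Z gives at most 4×10 = 40 (stopped by the supply cap of 4).
Mixing does better — 3×W and 4×Z: area 32 ≤ 37, yield 3·10 + 4·10 = 70.

70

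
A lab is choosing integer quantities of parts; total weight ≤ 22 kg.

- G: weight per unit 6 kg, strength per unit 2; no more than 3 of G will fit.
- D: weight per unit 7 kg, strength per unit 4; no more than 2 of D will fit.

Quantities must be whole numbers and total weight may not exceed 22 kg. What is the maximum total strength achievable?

10

Take 1×G and 2×D: weight 20 ≤ 22, strength 1·2 + 2·4 = 10.
D has the best ratio (4/7) and is taken to its limit of 2; remaining capacity is filled optimally with the others.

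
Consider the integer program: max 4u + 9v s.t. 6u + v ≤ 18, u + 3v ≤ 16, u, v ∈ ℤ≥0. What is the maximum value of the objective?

49

The continuous relaxation peaks at (2.24, 4.59) with value 50.24; rounding to a feasible lattice point costs some objective.
(u,v)=(1,5) is feasible, giving 49.
(u,v)=(0,5) is feasible, giving 45.
Maximum is 49 at (u,v)=(1,5).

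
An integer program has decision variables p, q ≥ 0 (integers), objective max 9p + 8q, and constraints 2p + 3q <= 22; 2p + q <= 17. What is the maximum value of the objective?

80

The continuous relaxation peaks at (7.25, 2.5) with value 85.25; rounding to a feasible lattice point costs some objective.
(p,q)=(8,1): 2·8+3·1=19≤22, 2·8+1·1=17≤17, objective 80.
(p,q)=(7,2): 2·7+3·2=20≤22, 2·7+1·2=16≤17, objective 79.
The best lattice point is (8,1), giving 80.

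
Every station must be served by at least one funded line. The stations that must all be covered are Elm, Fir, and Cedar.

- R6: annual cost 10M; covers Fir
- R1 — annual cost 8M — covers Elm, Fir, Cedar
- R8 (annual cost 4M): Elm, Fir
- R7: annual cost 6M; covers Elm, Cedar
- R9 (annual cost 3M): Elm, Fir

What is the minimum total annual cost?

8

This is a weighted set-cover instance.
The greedy cost-per-new-station heuristic would pick R9 and R7 for 9, but a cheaper cover exists.
R1 alone covers Elm, Fir, Cedar — every station.
Total annual cost: 8.
No cover costs less than 8.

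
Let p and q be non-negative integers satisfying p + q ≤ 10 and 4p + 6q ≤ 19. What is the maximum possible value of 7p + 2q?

28

The continuous relaxation peaks at (4.75, 0) with value 33.25; rounding to a feasible lattice point costs some objective.
(p,q)=(4,0): 1·4+1·0=4≤10, 4·4+6·0=16≤19, objective 28.
(p,q)=(3,1): 1·3+1·1=4≤10, 4·3+6·1=18≤19, objective 23.
Maximum is 28 at (p,q)=(4,0).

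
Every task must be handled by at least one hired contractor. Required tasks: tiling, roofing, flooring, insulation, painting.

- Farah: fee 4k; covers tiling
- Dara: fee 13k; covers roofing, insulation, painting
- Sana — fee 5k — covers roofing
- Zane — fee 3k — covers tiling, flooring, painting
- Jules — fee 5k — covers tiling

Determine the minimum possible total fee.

16

This is a weighted set-cover instance.
The greedy cost-per-new-task heuristic would pick Zane, Sana, and Dara for 21, but a cheaper cover exists.
Choose Dara and Zane: together they cover tiling, roofing, flooring, insulation, painting — every task.
Total fee: 13 + 3 = 16.
No cover costs less than 16.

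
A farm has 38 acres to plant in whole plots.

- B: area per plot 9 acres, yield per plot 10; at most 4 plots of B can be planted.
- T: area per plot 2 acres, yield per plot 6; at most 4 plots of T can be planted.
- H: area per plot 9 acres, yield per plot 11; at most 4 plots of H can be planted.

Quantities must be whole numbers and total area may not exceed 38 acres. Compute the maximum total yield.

This is a bounded integer knapsack.
T has the best ratio (6/2); taking only T gives at most 4×6 = 24 (stopped by the supply cap of 4).
Mixing does better — 4×T and 3×H: area 35 ≤ 38, yield 4·6 + 3·11 = 57.

57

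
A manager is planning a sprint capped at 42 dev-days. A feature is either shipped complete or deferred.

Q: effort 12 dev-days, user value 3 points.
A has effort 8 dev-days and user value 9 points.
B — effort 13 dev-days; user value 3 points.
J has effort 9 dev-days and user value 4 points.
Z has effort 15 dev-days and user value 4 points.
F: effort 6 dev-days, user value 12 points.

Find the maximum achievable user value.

Allowing fractional choices, the relaxed optimum would be about 30.0, but features are indivisible.
Q + A + J + F: effort 12 + 8 + 9 + 6 = 35 ≤ 42, user value 3 + 9 + 4 + 12 = 28.
A + B + J + F: effort 8 + 13 + 9 + 6 = 36 ≤ 42, user value 9 + 3 + 4 + 12 = 28.
A + J + Z + F: effort 8 + 9 + 15 + 6 = 38 ≤ 42, user value 9 + 4 + 4 + 12 = 29.
Best is A, J, Z, and F with total user value 29.

29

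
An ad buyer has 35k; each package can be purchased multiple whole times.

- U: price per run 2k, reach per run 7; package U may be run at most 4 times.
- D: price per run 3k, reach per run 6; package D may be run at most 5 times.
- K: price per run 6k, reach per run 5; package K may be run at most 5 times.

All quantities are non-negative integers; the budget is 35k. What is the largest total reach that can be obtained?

U has the best ratio (7/2); taking only U gives at most 4×7 = 28 (stopped by the supply cap of 4).
Mixing does better — 4×U, 5×D, and 2×K: price 35 ≤ 35, reach 4·7 + 5·6 + 2·5 = 68.

68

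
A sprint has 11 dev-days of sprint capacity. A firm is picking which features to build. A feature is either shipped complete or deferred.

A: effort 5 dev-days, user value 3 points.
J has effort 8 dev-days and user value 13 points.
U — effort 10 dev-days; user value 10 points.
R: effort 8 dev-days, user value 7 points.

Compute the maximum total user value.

U: effort 10 ≤ 11, user value 10.
R: effort 8 ≤ 11, user value 7.
J: effort 8 ≤ 11, user value 13.
Best is J with total user value 13.

13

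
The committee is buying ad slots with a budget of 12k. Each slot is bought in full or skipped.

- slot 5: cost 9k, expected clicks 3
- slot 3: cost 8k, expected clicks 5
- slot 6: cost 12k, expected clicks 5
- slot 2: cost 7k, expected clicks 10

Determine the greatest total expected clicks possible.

This is an integer program with binary decision variables.
Allowing fractional choices, the relaxed optimum would be about 13.1, but ad slots are indivisible.
slot 2: cost 7 ≤ 12, expected clicks 10.
slot 3: cost 8 ≤ 12, expected clicks 5.
slot 6: cost 12 ≤ 12, expected clicks 5.
Best is slot 2 with total expected clicks 10.

10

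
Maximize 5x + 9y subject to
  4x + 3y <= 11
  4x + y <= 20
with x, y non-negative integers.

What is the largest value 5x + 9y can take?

(x,y)=(0,3) is feasible, giving 27.
(x,y)=(1,2) is feasible, giving 23.
The best lattice point is (0,3), giving 27.

27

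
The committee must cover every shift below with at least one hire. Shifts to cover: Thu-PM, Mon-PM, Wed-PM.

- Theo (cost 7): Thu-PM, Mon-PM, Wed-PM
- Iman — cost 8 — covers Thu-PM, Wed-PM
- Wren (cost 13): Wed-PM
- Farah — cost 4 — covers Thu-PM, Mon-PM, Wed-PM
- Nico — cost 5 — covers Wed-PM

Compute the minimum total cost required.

This is an integer covering problem.
Farah alone covers Thu-PM, Mon-PM, Wed-PM — every shift.
Total cost: 4.
No cover costs less than 4.

4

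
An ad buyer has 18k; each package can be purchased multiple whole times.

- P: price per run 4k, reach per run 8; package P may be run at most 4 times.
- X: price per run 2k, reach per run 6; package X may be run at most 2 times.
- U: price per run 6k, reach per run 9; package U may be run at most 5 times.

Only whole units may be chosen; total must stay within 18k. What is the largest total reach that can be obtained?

This is a bounded integer knapsack.
4×P and 1×X: price 18 ≤ 18, reach 4·8 + 1·6 = 38.
2×P, 2×X, and 1×U: price 18 ≤ 18, reach 2·8 + 2·6 + 1·9 = 37.
Best is 38.

38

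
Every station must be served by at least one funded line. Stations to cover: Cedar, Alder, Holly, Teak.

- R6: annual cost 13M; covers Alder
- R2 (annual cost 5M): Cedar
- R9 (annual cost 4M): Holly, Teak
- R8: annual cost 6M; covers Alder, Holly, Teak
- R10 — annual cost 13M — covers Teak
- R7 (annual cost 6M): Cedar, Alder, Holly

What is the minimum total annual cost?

Choose R9 and R7: together they cover Cedar, Alder, Holly, Teak — every station.
Total annual cost: 4 + 6 = 10.

10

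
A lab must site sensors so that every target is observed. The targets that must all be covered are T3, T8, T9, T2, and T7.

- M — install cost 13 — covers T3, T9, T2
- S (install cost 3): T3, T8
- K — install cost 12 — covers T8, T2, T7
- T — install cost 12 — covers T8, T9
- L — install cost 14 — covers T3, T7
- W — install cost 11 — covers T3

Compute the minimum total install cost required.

This is an integer covering problem.
The greedy cost-per-new-target heuristic would pick S, K, and T for 27, but a cheaper cover exists.
Choose M and K: together they cover T3, T8, T9, T2, T7 — every target.
Total install cost: 13 + 12 = 25.
No cover costs less than 25.

25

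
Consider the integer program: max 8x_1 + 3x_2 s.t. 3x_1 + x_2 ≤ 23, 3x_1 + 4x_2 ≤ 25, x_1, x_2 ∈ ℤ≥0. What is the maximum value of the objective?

The continuous relaxation peaks at (7.44, 0.667) with value 61.56; rounding to a feasible lattice point costs some objective.
(x_1,x_2)=(7,1): 3·7+1·1=22≤23, 3·7+4·1=25≤25, objective 59.
(x_1,x_2)=(7,0): 3·7+1·0=21≤23, 3·7+4·0=21≤25, objective 56.
No feasible integer point exceeds 59.

59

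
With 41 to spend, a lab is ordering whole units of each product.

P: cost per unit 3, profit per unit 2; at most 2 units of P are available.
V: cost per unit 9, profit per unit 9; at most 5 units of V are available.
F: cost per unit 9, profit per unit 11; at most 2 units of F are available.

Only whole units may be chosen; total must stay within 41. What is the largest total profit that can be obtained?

Take 1×P, 2×V, and 2×F: cost 39 ≤ 41, profit 1·2 + 2·9 + 2·11 = 42.
F has the best ratio (11/9) and is taken to its limit of 2; remaining capacity is filled optimally with the others.

42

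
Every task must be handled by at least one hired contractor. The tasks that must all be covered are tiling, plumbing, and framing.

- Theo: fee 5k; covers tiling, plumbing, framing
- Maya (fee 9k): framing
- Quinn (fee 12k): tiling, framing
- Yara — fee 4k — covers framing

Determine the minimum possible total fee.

5

This is a weighted set-cover instance.
Theo alone covers tiling, plumbing, framing — every task.
Total fee: 5.
No cover costs less than 5.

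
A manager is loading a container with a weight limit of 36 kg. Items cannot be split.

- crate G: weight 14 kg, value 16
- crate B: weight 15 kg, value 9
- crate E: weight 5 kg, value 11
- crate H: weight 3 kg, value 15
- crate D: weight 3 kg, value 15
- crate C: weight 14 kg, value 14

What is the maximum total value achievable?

60

Allowing fractional choices, the relaxed optimum would be about 68.0, but items are indivisible.
crate G + crate H + crate D + crate C: weight 14 + 3 + 3 + 14 = 34 ≤ 36, value 16 + 15 + 15 + 14 = 60.
crate G + crate E + crate H + crate C: weight 14 + 5 + 3 + 14 = 36 ≤ 36, value 16 + 11 + 15 + 14 = 56.
crate G + crate E + crate H + crate D: weight 14 + 5 + 3 + 3 = 25 ≤ 36, value 16 + 11 + 15 + 15 = 57.
Best is crate G, crate H, crate D, and crate C with total value 60.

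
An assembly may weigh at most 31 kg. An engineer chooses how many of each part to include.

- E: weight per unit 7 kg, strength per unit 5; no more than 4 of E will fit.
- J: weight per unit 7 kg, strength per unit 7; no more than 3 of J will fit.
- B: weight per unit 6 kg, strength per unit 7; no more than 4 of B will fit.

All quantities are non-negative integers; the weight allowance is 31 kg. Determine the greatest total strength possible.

B has the best ratio (7/6); taking only B gives at most 4×7 = 28 (stopped by the supply cap of 4).
Mixing does better — 1×J and 4×B: weight 31 ≤ 31, strength 1·7 + 4·7 = 35.

35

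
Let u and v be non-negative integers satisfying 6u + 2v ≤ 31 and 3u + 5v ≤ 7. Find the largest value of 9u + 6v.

18

(u,v)=(2,0): 6·2+2·0=12≤31, 3·2+5·0=6≤7, objective 18.
(u,v)=(1,0): 6·1+2·0=6≤31, 3·1+5·0=3≤7, objective 9.
The best lattice point is (2,0), giving 18.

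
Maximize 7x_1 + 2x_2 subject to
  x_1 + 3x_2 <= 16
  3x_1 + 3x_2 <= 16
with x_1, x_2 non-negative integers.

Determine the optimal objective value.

(x_1,x_2)=(5,0): 1·5+3·0=5≤16, 3·5+3·0=15≤16, objective 35.
(x_1,x_2)=(4,1): 1·4+3·1=7≤16, 3·4+3·1=15≤16, objective 30.
(x_1,x_2)=(4,0): 1·4+3·0=4≤16, 3·4+3·0=12≤16, objective 28.
Maximum is 35 at (x_1,x_2)=(5,0).

35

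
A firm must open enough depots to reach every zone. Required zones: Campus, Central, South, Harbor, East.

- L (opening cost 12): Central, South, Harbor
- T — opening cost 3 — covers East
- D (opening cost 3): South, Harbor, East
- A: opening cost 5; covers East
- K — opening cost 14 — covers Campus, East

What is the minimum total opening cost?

The greedy cost-per-new-zone heuristic would pick D, L, and K for 29, but a cheaper cover exists.
Choose L and K: together they cover Campus, Central, South, Harbor, East — every zone.
Total opening cost: 12 + 14 = 26.
No cover costs less than 26.

26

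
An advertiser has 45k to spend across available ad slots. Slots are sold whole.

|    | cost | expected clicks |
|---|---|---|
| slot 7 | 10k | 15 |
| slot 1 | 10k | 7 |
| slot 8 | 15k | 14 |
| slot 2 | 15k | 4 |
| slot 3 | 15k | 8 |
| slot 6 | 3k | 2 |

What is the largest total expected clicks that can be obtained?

Allowing fractional choices, the relaxed optimum would be about 41.7, but ad slots are indivisible.
slot 7 + slot 1 + slot 8 + slot 6: cost 10 + 10 + 15 + 3 = 38 ≤ 45, expected clicks 15 + 7 + 14 + 2 = 38.
slot 7 + slot 8 + slot 3 + slot 6: cost 10 + 15 + 15 + 3 = 43 ≤ 45, expected clicks 15 + 14 + 8 + 2 = 39.
Best is slot 7, slot 8, slot 3, and slot 6 with total expected clicks 39.

39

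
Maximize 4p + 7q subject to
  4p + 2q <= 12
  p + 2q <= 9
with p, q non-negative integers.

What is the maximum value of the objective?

(p,q)=(1,4) is feasible, giving 32.
(p,q)=(0,4) is feasible, giving 28.
No feasible integer point exceeds 32.

32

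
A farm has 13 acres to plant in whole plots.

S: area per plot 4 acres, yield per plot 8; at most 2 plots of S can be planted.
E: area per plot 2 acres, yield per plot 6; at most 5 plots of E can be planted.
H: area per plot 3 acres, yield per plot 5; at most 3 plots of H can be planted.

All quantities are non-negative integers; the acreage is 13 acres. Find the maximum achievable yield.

35

Take 5×E and 1×H: area 13 ≤ 13, yield 5·6 + 1·5 = 35.
E has the best ratio (6/2) and is taken to its limit of 5; remaining capacity is filled optimally with the others.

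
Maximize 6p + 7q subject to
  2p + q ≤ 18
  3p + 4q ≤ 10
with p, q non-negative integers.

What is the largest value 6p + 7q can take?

Relaxing integrality, the LP optimum is 20.00 at (p,q) = (3.33, 0), which is not an integer point.
(p,q)=(2,1): 2·2+1·1=5≤18, 3·2+4·1=10≤10, objective 19.
(p,q)=(3,0): 2·3+1·0=6≤18, 3·3+4·0=9≤10, objective 18.
(p,q)=(1,1): 2·1+1·1=3≤18, 3·1+4·1=7≤10, objective 13.
No feasible integer point exceeds 19.

19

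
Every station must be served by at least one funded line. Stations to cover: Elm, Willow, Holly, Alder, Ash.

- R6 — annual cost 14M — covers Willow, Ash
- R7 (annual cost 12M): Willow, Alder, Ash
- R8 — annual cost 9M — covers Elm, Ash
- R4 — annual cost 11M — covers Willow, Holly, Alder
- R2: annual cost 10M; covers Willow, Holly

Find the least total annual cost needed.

This is an integer covering problem.
Choose R8 and R4: together they cover Elm, Willow, Holly, Alder, Ash — every station.
Total annual cost: 9 + 11 = 20.
No cover costs less than 20.

20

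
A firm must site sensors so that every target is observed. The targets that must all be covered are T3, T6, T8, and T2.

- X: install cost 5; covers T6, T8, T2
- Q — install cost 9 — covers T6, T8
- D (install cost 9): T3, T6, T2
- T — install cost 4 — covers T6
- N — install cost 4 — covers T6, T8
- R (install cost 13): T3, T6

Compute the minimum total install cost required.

This is an integer covering problem.
The greedy cost-per-new-target heuristic would pick X and D for 14, but a cheaper cover exists.
Choose D and N: together they cover T3, T6, T8, T2 — every target.
Total install cost: 9 + 4 = 13.
No cover costs less than 13.

13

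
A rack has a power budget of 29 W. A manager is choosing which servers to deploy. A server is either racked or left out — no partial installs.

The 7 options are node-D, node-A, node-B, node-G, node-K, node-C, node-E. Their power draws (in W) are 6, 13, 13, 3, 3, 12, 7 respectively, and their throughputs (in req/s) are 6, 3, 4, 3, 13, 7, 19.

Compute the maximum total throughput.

Take node-D, node-K, node-C, and node-E: power draw 6 + 3 + 12 + 7 = 28 ≤ 29, throughput 6 + 13 + 7 + 19 = 45.
No other feasible combination does better.

45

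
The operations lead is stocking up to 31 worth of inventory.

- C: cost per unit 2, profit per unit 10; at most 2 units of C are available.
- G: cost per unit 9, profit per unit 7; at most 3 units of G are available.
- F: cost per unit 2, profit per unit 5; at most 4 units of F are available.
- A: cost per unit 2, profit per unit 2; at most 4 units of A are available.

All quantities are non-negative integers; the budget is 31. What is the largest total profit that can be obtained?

55

This is a bounded integer knapsack.
C has the best ratio (10/2); taking only C gives at most 2×10 = 20 (stopped by the supply cap of 2).
Mixing does better — 2×C, 1×G, 4×F, and 4×A: cost 29 ≤ 31, profit 2·10 + 1·7 + 4·5 + 4·2 = 55.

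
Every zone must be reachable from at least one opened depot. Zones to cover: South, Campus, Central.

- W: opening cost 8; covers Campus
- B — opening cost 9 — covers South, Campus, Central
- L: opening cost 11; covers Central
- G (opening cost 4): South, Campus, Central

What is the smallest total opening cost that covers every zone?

4

G alone covers South, Campus, Central — every zone.
Total opening cost: 4.
No cover costs less than 4.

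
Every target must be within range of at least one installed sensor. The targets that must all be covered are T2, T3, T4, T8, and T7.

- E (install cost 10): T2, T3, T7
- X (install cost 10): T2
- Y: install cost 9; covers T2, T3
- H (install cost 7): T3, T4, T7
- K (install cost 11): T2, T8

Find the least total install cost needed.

18

This is an integer covering problem.
Choose H and K: together they cover T2, T3, T4, T8, T7 — every target.
Total install cost: 7 + 11 = 18.
No cover costs less than 18.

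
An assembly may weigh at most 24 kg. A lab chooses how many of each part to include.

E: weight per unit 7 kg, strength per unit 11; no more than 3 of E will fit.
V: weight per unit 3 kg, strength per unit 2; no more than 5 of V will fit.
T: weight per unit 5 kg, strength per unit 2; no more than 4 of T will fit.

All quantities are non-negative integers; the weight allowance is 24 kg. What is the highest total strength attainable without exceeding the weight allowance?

35

3×E and 1×V: weight 24 ≤ 24, strength 3·11 + 1·2 = 35.
3×E: weight 21 ≤ 24, strength 3·11 = 33.
Best is 35.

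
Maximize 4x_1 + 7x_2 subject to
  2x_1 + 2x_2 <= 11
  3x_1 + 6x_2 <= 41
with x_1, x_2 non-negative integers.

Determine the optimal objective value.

35

The continuous relaxation peaks at (0, 5.5) with value 38.50; rounding to a feasible lattice point costs some objective.
(x_1,x_2)=(0,5): 2·0+2·5=10≤11, 3·0+6·5=30≤41, objective 35.
(x_1,x_2)=(1,4): 2·1+2·4=10≤11, 3·1+6·4=27≤41, objective 32.
The best lattice point is (0,5), giving 35.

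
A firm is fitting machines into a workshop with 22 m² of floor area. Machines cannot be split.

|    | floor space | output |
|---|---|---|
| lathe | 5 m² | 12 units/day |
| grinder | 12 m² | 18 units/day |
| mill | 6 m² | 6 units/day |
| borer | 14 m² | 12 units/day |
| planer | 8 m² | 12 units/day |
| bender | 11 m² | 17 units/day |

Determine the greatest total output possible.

35

Allowing fractional choices, the relaxed optimum would be about 38.0, but machines are indivisible.
lathe + mill + bender: floor space 5 + 6 + 11 = 22 ≤ 22, output 12 + 6 + 17 = 35.
lathe + grinder: floor space 5 + 12 = 17 ≤ 22, output 12 + 18 = 30.
Best is lathe, mill, and bender with total output 35.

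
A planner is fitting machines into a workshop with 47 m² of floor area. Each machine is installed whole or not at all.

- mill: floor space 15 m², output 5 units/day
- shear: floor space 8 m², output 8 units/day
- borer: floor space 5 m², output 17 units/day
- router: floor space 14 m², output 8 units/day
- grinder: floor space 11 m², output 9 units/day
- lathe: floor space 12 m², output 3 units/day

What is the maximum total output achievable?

42

Take shear, borer, router, and grinder: floor space 8 + 5 + 14 + 11 = 38 ≤ 47, output 8 + 17 + 8 + 9 = 42.
No other feasible combination does better.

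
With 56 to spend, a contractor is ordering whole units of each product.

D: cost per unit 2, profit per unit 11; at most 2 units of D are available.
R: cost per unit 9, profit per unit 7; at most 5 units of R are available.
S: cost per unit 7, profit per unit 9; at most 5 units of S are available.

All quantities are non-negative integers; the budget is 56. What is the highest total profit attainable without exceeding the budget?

D has the best ratio (11/2); taking only D gives at most 2×11 = 22 (stopped by the supply cap of 2).
Mixing does better — 2×D, 1×R, and 5×S: cost 48 ≤ 56, profit 2·11 + 1·7 + 5·9 = 74.

74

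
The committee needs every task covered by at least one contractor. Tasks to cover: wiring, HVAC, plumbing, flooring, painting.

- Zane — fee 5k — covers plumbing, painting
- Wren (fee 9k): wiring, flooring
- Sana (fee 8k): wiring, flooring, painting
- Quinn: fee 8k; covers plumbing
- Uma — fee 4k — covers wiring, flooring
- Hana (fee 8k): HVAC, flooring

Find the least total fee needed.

17

This is a weighted set-cover instance.
Choose Zane, Uma, and Hana: together they cover wiring, HVAC, plumbing, flooring, painting — every task.
Total fee: 5 + 4 + 8 = 17.
No cover costs less than 17.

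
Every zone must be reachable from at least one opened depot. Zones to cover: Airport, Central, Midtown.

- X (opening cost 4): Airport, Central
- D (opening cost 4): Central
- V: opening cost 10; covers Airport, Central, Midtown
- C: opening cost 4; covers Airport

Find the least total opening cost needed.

10

This is a weighted set-cover instance.
The greedy cost-per-new-zone heuristic would pick X and V for 14, but a cheaper cover exists.
V alone covers Airport, Central, Midtown — every zone.
Total opening cost: 10.
No cover costs less than 10.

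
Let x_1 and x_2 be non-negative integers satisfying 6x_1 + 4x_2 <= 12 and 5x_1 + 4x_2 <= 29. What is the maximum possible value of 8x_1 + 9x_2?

(x_1,x_2)=(0,3): 6·0+4·3=12≤12, 5·0+4·3=12≤29, objective 27.
(x_1,x_2)=(0,2): 6·0+4·2=8≤12, 5·0+4·2=8≤29, objective 18.
The best lattice point is (0,3), giving 27.

27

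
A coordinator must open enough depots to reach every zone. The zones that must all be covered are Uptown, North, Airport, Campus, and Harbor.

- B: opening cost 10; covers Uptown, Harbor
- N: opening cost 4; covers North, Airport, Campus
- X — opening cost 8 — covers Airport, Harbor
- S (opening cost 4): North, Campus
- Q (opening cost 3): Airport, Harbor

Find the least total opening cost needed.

14

The greedy cost-per-new-zone heuristic would pick N, Q, and B for 17, but a cheaper cover exists.
Choose B and N: together they cover Uptown, North, Airport, Campus, Harbor — every zone.
Total opening cost: 10 + 4 = 14.
No cover costs less than 14.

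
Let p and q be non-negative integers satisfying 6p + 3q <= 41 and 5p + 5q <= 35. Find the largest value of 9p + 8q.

Relaxing integrality, the LP optimum is 62.67 at (p,q) = (6.67, 0.333), which is not an integer point.
(p,q)=(6,1): 6·6+3·1=39≤41, 5·6+5·1=35≤35, objective 62.
(p,q)=(5,2): 6·5+3·2=36≤41, 5·5+5·2=35≤35, objective 61.
(p,q)=(6,0): 6·6+3·0=36≤41, 5·6+5·0=30≤35, objective 54.
(p,q)=(5,1): 6·5+3·1=33≤41, 5·5+5·1=30≤35, objective 53.
The best lattice point is (6,1), giving 62.

62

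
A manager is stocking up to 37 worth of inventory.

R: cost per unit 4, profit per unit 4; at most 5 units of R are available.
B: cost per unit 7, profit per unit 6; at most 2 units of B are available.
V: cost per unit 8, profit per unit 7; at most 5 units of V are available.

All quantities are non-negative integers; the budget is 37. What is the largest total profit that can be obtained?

This is a bounded integer knapsack.
R has the best ratio (4/4); taking only R gives at most 5×4 = 20 (stopped by the supply cap of 5).
Mixing does better — 5×R and 2×V: cost 36 ≤ 37, profit 5·4 + 2·7 = 34.

34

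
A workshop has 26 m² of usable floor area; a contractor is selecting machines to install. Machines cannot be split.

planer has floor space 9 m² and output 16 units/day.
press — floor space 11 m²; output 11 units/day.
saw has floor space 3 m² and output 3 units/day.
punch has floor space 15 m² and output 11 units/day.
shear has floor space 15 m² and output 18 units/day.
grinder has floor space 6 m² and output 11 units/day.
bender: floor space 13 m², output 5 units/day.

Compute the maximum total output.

38

Take planer, press, and grinder: floor space 9 + 11 + 6 = 26 ≤ 26, output 16 + 11 + 11 = 38.
No other feasible combination does better.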